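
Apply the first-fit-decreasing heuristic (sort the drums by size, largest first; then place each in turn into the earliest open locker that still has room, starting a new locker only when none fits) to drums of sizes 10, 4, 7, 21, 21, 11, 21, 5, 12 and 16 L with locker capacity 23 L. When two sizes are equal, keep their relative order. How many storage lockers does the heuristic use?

Sorted descending: 21, 21, 21, 16, 12, 11, 10, 7, 5, 4.
  21 → locker 1 (new)  [load 21/23]
  21 → locker 2 (new)  [load 21/23]
  21 → locker 3 (new)  [load 21/23]
  16 → locker 4 (new)  [load 16/23]
  12 → locker 5 (new)  [load 12/23]
  11 → locker 5  [load 23/23]
  10 → locker 6 (new)  [load 10/23]
  7 → locker 4  [load 23/23]
  5 → locker 6  [load 15/23]
  4 → locker 6  [load 19/23]
6 storage lockers opened.

6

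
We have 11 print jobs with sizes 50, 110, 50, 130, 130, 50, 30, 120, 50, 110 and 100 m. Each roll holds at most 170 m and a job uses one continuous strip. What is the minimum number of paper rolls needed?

6

Total = 130 + 130 + 120 + 110 + 110 + 100 + 50 + 50 + 50 + 50 + 30 = 930 m.
Lower bound: ⌈930/170⌉ = 6 paper rolls.
A packing using 6 paper rolls:
  roll 1: 130 + 30 = 160
  roll 2: 130 = 130
  roll 3: 120 + 50 = 170
  roll 4: 110 + 50 = 160
  roll 5: 110 + 50 = 160
  roll 6: 100 + 50 = 150
This matches the lower bound, so 6 is optimal.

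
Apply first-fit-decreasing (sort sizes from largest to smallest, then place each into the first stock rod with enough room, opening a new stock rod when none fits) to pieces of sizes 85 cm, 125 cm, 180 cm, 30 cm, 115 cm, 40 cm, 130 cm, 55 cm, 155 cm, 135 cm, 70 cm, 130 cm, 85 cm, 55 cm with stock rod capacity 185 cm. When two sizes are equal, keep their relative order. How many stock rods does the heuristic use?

Sorted descending: 180, 155, 135, 130, 130, 125, 115, 85, 85, 70, 55, 55, 40, 30.
  180 → stock rod 1 (new)  [load 180/185]
  155 → stock rod 2 (new)  [load 155/185]
  135 → stock rod 3 (new)  [load 135/185]
  130 → stock rod 4 (new)  [load 130/185]
  130 → stock rod 5 (new)  [load 130/185]
  125 → stock rod 6 (new)  [load 125/185]
  115 → stock rod 7 (new)  [load 115/185]
  85 → stock rod 8 (new)  [load 85/185]
  85 → stock rod 8  [load 170/185]
  70 → stock rod 7  [load 185/185]
  55 → stock rod 4  [load 185/185]
  55 → stock rod 5  [load 185/185]
  40 → stock rod 3  [load 175/185]
  30 → stock rod 2  [load 185/185]
8 stock rods opened.

8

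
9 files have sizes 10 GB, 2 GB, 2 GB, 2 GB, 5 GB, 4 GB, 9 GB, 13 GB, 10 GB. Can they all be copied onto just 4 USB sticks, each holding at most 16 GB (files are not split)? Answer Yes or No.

Yes

A valid assignment using 4 USB sticks:
  USB stick 1: 13 + 2 = 15
  USB stick 2: 10 + 5 = 15
  USB stick 3: 10 + 4 + 2 = 16
  USB stick 4: 9 + 2 = 11
Every load is within 16 GB, so 4 USB sticks suffice.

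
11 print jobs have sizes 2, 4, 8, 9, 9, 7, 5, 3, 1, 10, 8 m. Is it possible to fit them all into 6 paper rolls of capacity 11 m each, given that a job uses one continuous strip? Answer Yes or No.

Total = 66 m; ⌈66/11⌉ = 6.
The bound of 6 does not rule out 6, but exhaustive search shows no assignment into 6 paper rolls of capacity 11 m exists — the minimum is 7.

No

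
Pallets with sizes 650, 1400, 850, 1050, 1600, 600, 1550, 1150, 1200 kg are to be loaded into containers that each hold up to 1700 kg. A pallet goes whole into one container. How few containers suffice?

Total = 1600 + 1550 + 1400 + 1200 + 1150 + 1050 + 850 + 650 + 600 = 10050 kg.
Lower bound: ⌈10050/1700⌉ = 6 containers.
A packing using 7 containers:
  container 1: 1600 = 1600
  container 2: 1550 = 1550
  container 3: 1400 = 1400
  container 4: 1200 = 1200
  container 5: 1150 = 1150
  container 6: 1050 + 650 = 1700
  container 7: 850 + 600 = 1450
No arrangement into 6 containers stays within capacity, so 7 is optimal.

7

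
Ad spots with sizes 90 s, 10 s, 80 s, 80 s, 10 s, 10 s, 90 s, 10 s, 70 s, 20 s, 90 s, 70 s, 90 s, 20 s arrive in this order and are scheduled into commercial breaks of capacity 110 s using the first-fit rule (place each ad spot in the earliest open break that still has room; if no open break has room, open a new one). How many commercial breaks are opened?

  90 → break 1 (new)  [load 90/110]
  10 → break 1  [load 100/110]
  80 → break 2 (new)  [load 80/110]
  80 → break 3 (new)  [load 80/110]
  10 → break 1  [load 110/110]
  10 → break 2  [load 90/110]
  90 → break 4 (new)  [load 90/110]
  10 → break 2  [load 100/110]
  70 → break 5 (new)  [load 70/110]
  20 → break 3  [load 100/110]
  90 → break 6 (new)  [load 90/110]
  70 → break 7 (new)  [load 70/110]
  90 → break 8 (new)  [load 90/110]
  20 → break 4  [load 110/110]
8 commercial breaks opened.

8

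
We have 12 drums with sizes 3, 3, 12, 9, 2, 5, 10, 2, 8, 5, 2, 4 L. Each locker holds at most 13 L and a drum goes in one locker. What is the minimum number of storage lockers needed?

Total = 12 + 10 + 9 + 8 + 5 + 5 + 4 + 3 + 3 + 2 + 2 + 2 = 65 L.
Lower bound: ⌈65/13⌉ = 5 storage lockers.
A packing using 6 storage lockers:
  locker 1: 12 = 12
  locker 2: 10 + 3 = 13
  locker 3: 9 + 4 = 13
  locker 4: 8 + 5 = 13
  locker 5: 5 + 3 + 2 + 2 = 12
  locker 6: 2 = 2
No arrangement into 5 storage lockers stays within capacity, so 6 is optimal.

6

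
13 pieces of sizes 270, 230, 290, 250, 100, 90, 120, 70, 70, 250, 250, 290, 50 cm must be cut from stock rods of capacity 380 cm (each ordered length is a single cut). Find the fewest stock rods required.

Total = 290 + 290 + 270 + 250 + 250 + 250 + 230 + 120 + 100 + 90 + 70 + 70 + 50 = 2330 cm.
Lower bound: ⌈2330/380⌉ = 7 stock rods.
A packing using 7 stock rods:
  stock rod 1: 290 + 90 = 380
  stock rod 2: 290 + 70 = 360
  stock rod 3: 270 + 100 = 370
  stock rod 4: 250 + 120 = 370
  stock rod 5: 250 + 70 + 50 = 370
  stock rod 6: 250 = 250
  stock rod 7: 230 = 230
This matches the lower bound, so 7 is optimal.

7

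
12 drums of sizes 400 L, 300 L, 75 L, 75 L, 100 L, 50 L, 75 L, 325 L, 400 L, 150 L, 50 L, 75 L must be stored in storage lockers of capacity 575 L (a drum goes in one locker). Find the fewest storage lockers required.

4

Total = 400 + 400 + 325 + 300 + 150 + 100 + 75 + 75 + 75 + 75 + 50 + 50 = 2075 L.
Lower bound: ⌈2075/575⌉ = 4 storage lockers.
A packing using 4 storage lockers:
  locker 1: 400 + 150 = 550
  locker 2: 400 + 100 + 75 = 575
  locker 3: 325 + 75 + 75 + 75 = 550
  locker 4: 300 + 50 + 50 = 400
This matches the lower bound, so 4 is optimal.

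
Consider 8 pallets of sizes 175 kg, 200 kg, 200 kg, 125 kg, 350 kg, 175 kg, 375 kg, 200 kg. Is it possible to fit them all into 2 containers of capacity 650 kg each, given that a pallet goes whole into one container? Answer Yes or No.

No

Total = 1800 kg; ⌈1800/650⌉ = 3.
At least 3 containers are required, but only 2 are allowed.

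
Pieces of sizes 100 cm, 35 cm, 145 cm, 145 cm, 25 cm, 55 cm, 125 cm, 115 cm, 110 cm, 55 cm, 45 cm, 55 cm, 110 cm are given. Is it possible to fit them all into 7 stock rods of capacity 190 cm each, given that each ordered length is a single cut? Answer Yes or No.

A valid assignment using 7 stock rods:
  stock rod 1: 145 + 45 = 190
  stock rod 2: 145 + 35 = 180
  stock rod 3: 125 + 55 = 180
  stock rod 4: 115 + 55 = 170
  stock rod 5: 110 + 55 + 25 = 190
  stock rod 6: 110 = 110
  stock rod 7: 100 = 100
Every load is within 190 cm, so 7 stock rods suffice.

Yes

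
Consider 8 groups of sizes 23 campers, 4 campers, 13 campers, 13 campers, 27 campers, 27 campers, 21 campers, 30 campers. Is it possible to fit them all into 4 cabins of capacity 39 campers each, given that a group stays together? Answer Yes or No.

No

Total = 158 campers; ⌈158/39⌉ = 5.
At least 5 cabins are required, but only 4 are allowed.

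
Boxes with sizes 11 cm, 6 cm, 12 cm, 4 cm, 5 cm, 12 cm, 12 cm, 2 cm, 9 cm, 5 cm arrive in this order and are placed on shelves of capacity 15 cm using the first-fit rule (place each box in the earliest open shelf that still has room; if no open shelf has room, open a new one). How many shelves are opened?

  11 → shelf 1 (new)  [load 11/15]
  6 → shelf 2 (new)  [load 6/15]
  12 → shelf 3 (new)  [load 12/15]
  4 → shelf 1  [load 15/15]
  5 → shelf 2  [load 11/15]
  12 → shelf 4 (new)  [load 12/15]
  12 → shelf 5 (new)  [load 12/15]
  2 → shelf 2  [load 13/15]
  9 → shelf 6 (new)  [load 9/15]
  5 → shelf 6  [load 14/15]
6 shelves opened.

6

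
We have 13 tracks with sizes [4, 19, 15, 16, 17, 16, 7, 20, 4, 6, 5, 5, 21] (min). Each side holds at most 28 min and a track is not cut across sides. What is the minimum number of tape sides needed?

7

Total = 21 + 20 + 19 + 17 + 16 + 16 + 15 + 7 + 6 + 5 + 5 + 4 + 4 = 155 min.
Lower bound: ⌈155/28⌉ = 6 tape sides.
Also, 7 tracks each exceed 14 min, and no two of those can share a side, so at least 7 tape sides are needed.
A packing using 7 tape sides:
  side 1: 21 + 7 = 28
  side 2: 20 + 6 = 26
  side 3: 19 + 5 + 4 = 28
  side 4: 17 + 5 + 4 = 26
  side 5: 16 = 16
  side 6: 16 = 16
  side 7: 15 = 15
This matches the lower bound, so 7 is optimal.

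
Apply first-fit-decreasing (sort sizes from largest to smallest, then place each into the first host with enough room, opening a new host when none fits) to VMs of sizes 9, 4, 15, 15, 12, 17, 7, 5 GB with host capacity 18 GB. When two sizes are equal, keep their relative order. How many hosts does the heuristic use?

Sorted descending: 17, 15, 15, 12, 9, 7, 5, 4.
  17 → host 1 (new)  [load 17/18]
  15 → host 2 (new)  [load 15/18]
  15 → host 3 (new)  [load 15/18]
  12 → host 4 (new)  [load 12/18]
  9 → host 5 (new)  [load 9/18]
  7 → host 5  [load 16/18]
  5 → host 4  [load 17/18]
  4 → host 6 (new)  [load 4/18]
6 hosts opened.

6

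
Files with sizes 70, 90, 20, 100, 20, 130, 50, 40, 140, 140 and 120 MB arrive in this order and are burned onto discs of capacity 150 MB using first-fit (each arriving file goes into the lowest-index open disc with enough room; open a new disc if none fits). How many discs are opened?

  70 → disc 1 (new)  [load 70/150]
  90 → disc 2 (new)  [load 90/150]
  20 → disc 1  [load 90/150]
  100 → disc 3 (new)  [load 100/150]
  20 → disc 1  [load 110/150]
  130 → disc 4 (new)  [load 130/150]
  50 → disc 2  [load 140/150]
  40 → disc 1  [load 150/150]
  140 → disc 5 (new)  [load 140/150]
  140 → disc 6 (new)  [load 140/150]
  120 → disc 7 (new)  [load 120/150]
7 discs opened.

7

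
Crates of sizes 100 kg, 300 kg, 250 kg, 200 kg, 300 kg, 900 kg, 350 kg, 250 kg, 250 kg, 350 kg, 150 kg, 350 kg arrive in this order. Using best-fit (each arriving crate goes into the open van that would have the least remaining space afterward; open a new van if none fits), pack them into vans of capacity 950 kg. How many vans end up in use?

  100 → van 1 (new)  [load 100/950]
  300 → van 1  [load 400/950]
  250 → van 1  [load 650/950]
  200 → van 1  [load 850/950]
  300 → van 2 (new)  [load 300/950]
  900 → van 3 (new)  [load 900/950]
  350 → van 2  [load 650/950]
  250 → van 2  [load 900/950]
  250 → van 4 (new)  [load 250/950]
  350 → van 4  [load 600/950]
  150 → van 4  [load 750/950]
  350 → van 5 (new)  [load 350/950]
5 vans opened.

5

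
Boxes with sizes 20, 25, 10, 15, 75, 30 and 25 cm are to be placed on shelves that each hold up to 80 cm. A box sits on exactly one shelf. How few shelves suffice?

Total = 75 + 30 + 25 + 25 + 20 + 15 + 10 = 200 cm.
Lower bound: ⌈200/80⌉ = 3 shelves.
A packing using 3 shelves:
  shelf 1: 75 = 75
  shelf 2: 30 + 25 + 25 = 80
  shelf 3: 20 + 15 + 10 = 45
This matches the lower bound, so 3 is optimal.

3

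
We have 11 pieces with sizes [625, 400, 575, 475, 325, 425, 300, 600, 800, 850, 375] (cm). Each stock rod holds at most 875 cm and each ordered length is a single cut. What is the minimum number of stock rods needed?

Total = 850 + 800 + 625 + 600 + 575 + 475 + 425 + 400 + 375 + 325 + 300 = 5750 cm.
Lower bound: ⌈5750/875⌉ = 7 stock rods.
A packing using 8 stock rods:
  stock rod 1: 850 = 850
  stock rod 2: 800 = 800
  stock rod 3: 625 = 625
  stock rod 4: 600 = 600
  stock rod 5: 575 + 300 = 875
  stock rod 6: 475 + 400 = 875
  stock rod 7: 425 + 375 = 800
  stock rod 8: 325 = 325
No arrangement into 7 stock rods stays within capacity, so 8 is optimal.

8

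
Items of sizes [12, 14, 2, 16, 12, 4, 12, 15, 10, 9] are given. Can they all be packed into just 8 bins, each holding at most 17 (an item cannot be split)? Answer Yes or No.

Yes

A valid assignment using 8 bins:
  bin 1: 16 = 16
  bin 2: 15 + 2 = 17
  bin 3: 14 = 14
  bin 4: 12 + 4 = 16
  bin 5: 12 = 12
  bin 6: 12 = 12
  bin 7: 10 = 10
  bin 8: 9 = 9
Every load is within 17, so 8 bins suffice.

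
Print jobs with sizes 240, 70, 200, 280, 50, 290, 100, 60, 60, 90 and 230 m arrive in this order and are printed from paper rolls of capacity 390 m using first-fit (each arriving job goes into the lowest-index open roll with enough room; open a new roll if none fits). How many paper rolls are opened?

  240 → roll 1 (new)  [load 240/390]
  70 → roll 1  [load 310/390]
  200 → roll 2 (new)  [load 200/390]
  280 → roll 3 (new)  [load 280/390]
  50 → roll 1  [load 360/390]
  290 → roll 4 (new)  [load 290/390]
  100 → roll 2  [load 300/390]
  60 → roll 2  [load 360/390]
  60 → roll 3  [load 340/390]
  90 → roll 4  [load 380/390]
  230 → roll 5 (new)  [load 230/390]
5 paper rolls opened.

5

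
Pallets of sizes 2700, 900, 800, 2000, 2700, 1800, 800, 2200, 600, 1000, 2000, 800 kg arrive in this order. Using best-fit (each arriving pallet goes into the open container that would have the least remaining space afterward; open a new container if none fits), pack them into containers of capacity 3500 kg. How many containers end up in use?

6

  2700 → container 1 (new)  [load 2700/3500]
  900 → container 2 (new)  [load 900/3500]
  800 → container 1  [load 3500/3500]
  2000 → container 2  [load 2900/3500]
  2700 → container 3 (new)  [load 2700/3500]
  1800 → container 4 (new)  [load 1800/3500]
  800 → container 3  [load 3500/3500]
  2200 → container 5 (new)  [load 2200/3500]
  600 → container 2  [load 3500/3500]
  1000 → container 5  [load 3200/3500]
  2000 → container 6 (new)  [load 2000/3500]
  800 → container 6  [load 2800/3500]
6 containers opened.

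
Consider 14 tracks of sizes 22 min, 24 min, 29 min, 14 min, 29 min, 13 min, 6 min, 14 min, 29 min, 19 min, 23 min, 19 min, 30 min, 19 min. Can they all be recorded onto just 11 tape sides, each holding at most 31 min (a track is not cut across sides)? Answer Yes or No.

Total = 290 min; ⌈290/31⌉ = 10.
The bound of 10 does not rule out 11, but exhaustive search shows no assignment into 11 tape sides of capacity 31 min exists — the minimum is 12.

No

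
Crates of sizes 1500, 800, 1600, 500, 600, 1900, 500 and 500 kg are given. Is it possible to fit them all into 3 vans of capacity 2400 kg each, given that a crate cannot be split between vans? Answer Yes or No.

No

Total = 7900 kg; ⌈7900/2400⌉ = 4.
At least 4 vans are required, but only 3 are allowed.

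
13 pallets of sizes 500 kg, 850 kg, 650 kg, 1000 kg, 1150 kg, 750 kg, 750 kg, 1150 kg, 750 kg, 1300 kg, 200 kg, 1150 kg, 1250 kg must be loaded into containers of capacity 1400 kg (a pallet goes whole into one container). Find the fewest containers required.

10

Total = 1300 + 1250 + 1150 + 1150 + 1150 + 1000 + 850 + 750 + 750 + 750 + 650 + 500 + 200 = 11450 kg.
Lower bound: ⌈11450/1400⌉ = 9 containers.
Also, 10 pallets each exceed 700 kg, and no two of those can share a container, so at least 10 containers are needed.
A packing using 10 containers:
  container 1: 1300 = 1300
  container 2: 1250 = 1250
  container 3: 1150 + 200 = 1350
  container 4: 1150 = 1150
  container 5: 1150 = 1150
  container 6: 1000 = 1000
  container 7: 850 + 500 = 1350
  container 8: 750 + 650 = 1400
  container 9: 750 = 750
  container 10: 750 = 750
This matches the lower bound, so 10 is optimal.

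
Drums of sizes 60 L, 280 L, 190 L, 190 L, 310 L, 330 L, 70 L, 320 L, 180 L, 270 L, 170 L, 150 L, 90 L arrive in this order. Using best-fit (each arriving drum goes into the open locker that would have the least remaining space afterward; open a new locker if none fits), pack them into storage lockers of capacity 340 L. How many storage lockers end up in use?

9

  60 → locker 1 (new)  [load 60/340]
  280 → locker 1  [load 340/340]
  190 → locker 2 (new)  [load 190/340]
  190 → locker 3 (new)  [load 190/340]
  310 → locker 4 (new)  [load 310/340]
  330 → locker 5 (new)  [load 330/340]
  70 → locker 2  [load 260/340]
  320 → locker 6 (new)  [load 320/340]
  180 → locker 7 (new)  [load 180/340]
  270 → locker 8 (new)  [load 270/340]
  170 → locker 9 (new)  [load 170/340]
  150 → locker 3  [load 340/340]
  90 → locker 7  [load 270/340]
9 storage lockers opened.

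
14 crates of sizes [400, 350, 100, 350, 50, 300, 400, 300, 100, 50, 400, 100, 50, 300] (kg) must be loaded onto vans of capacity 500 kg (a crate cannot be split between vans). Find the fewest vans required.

8

Total = 400 + 400 + 400 + 350 + 350 + 300 + 300 + 300 + 100 + 100 + 100 + 50 + 50 + 50 = 3250 kg.
Lower bound: ⌈3250/500⌉ = 7 vans.
Also, 8 crates each exceed 250 kg, and no two of those can share a van, so at least 8 vans are needed.
A packing using 8 vans:
  van 1: 400 + 100 = 500
  van 2: 400 + 100 = 500
  van 3: 400 + 100 = 500
  van 4: 350 + 50 + 50 + 50 = 500
  van 5: 350 = 350
  van 6: 300 = 300
  van 7: 300 = 300
  van 8: 300 = 300
This matches the lower bound, so 8 is optimal.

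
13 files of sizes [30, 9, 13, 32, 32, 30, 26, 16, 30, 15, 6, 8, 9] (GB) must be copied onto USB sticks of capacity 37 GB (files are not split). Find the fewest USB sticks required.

8

Total = 32 + 32 + 30 + 30 + 30 + 26 + 16 + 15 + 13 + 9 + 9 + 8 + 6 = 256 GB.
Lower bound: ⌈256/37⌉ = 7 USB sticks.
A packing using 8 USB sticks:
  USB stick 1: 32 = 32
  USB stick 2: 32 = 32
  USB stick 3: 30 + 6 = 36
  USB stick 4: 30 = 30
  USB stick 5: 30 = 30
  USB stick 6: 26 + 9 = 35
  USB stick 7: 16 + 15 = 31
  USB stick 8: 13 + 9 + 8 = 30
No arrangement into 7 USB sticks stays within capacity, so 8 is optimal.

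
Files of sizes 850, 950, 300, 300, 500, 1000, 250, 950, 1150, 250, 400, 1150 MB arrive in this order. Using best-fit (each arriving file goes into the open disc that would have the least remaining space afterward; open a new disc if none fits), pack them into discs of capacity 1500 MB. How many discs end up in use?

6

  850 → disc 1 (new)  [load 850/1500]
  950 → disc 2 (new)  [load 950/1500]
  300 → disc 2  [load 1250/1500]
  300 → disc 1  [load 1150/1500]
  500 → disc 3 (new)  [load 500/1500]
  1000 → disc 3  [load 1500/1500]
  250 → disc 2  [load 1500/1500]
  950 → disc 4 (new)  [load 950/1500]
  1150 → disc 5 (new)  [load 1150/1500]
  250 → disc 1  [load 1400/1500]
  400 → disc 4  [load 1350/1500]
  1150 → disc 6 (new)  [load 1150/1500]
6 discs opened.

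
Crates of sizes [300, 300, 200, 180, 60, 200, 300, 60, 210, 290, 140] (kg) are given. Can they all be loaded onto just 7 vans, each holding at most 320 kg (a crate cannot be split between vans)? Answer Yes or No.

No

Total = 2240 kg; ⌈2240/320⌉ = 7.
8 crates each exceed half the capacity and cannot share a van, forcing at least 8 vans.
At least 8 vans are required, but only 7 are allowed.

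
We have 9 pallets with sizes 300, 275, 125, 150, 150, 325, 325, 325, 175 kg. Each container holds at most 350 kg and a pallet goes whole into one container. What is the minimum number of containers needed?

Total = 325 + 325 + 325 + 300 + 275 + 175 + 150 + 150 + 125 = 2150 kg.
Lower bound: ⌈2150/350⌉ = 7 containers.
A packing using 7 containers:
  container 1: 325 = 325
  container 2: 325 = 325
  container 3: 325 = 325
  container 4: 300 = 300
  container 5: 275 = 275
  container 6: 175 + 150 = 325
  container 7: 150 + 125 = 275
This matches the lower bound, so 7 is optimal.

7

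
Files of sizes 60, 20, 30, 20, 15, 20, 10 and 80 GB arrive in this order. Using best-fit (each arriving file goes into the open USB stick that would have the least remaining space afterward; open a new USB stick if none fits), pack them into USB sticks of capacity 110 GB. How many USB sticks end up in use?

3

  60 → USB stick 1 (new)  [load 60/110]
  20 → USB stick 1  [load 80/110]
  30 → USB stick 1  [load 110/110]
  20 → USB stick 2 (new)  [load 20/110]
  15 → USB stick 2  [load 35/110]
  20 → USB stick 2  [load 55/110]
  10 → USB stick 2  [load 65/110]
  80 → USB stick 3 (new)  [load 80/110]
3 USB sticks opened.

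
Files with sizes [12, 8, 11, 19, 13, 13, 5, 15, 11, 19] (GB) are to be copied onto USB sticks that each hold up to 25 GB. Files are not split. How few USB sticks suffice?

Total = 19 + 19 + 15 + 13 + 13 + 12 + 11 + 11 + 8 + 5 = 126 GB.
Lower bound: ⌈126/25⌉ = 6 USB sticks.
A packing using 6 USB sticks:
  USB stick 1: 19 + 5 = 24
  USB stick 2: 19 = 19
  USB stick 3: 15 + 8 = 23
  USB stick 4: 13 + 12 = 25
  USB stick 5: 13 + 11 = 24
  USB stick 6: 11 = 11
This matches the lower bound, so 6 is optimal.

6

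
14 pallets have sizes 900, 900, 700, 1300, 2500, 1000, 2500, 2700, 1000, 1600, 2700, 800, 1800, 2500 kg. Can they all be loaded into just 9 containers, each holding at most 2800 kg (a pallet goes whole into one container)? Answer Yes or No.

A valid assignment using 9 containers:
  container 1: 2700 = 2700
  container 2: 2700 = 2700
  container 3: 2500 = 2500
  container 4: 2500 = 2500
  container 5: 2500 = 2500
  container 6: 1800 + 1000 = 2800
  container 7: 1600 + 1000 = 2600
  container 8: 1300 + 900 = 2200
  container 9: 900 + 800 + 700 = 2400
Every load is within 2800 kg, so 9 containers suffice.

Yes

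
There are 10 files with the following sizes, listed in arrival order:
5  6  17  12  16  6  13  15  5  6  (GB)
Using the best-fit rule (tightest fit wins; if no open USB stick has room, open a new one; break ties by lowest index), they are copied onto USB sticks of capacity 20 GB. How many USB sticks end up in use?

  5 → USB stick 1 (new)  [load 5/20]
  6 → USB stick 1  [load 11/20]
  17 → USB stick 2 (new)  [load 17/20]
  12 → USB stick 3 (new)  [load 12/20]
  16 → USB stick 4 (new)  [load 16/20]
  6 → USB stick 3  [load 18/20]
  13 → USB stick 5 (new)  [load 13/20]
  15 → USB stick 6 (new)  [load 15/20]
  5 → USB stick 6  [load 20/20]
  6 → USB stick 5  [load 19/20]
6 USB sticks opened.

6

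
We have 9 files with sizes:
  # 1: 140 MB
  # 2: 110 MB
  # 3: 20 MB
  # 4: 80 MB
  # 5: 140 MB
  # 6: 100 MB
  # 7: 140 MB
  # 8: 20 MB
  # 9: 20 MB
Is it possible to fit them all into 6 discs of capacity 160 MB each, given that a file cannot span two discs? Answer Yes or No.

Yes

A valid assignment using 6 discs:
  disc 1: 140 + 20 = 160
  disc 2: 140 + 20 = 160
  disc 3: 140 + 20 = 160
  disc 4: 110 = 110
  disc 5: 100 = 100
  disc 6: 80 = 80
Every load is within 160 MB, so 6 discs suffice.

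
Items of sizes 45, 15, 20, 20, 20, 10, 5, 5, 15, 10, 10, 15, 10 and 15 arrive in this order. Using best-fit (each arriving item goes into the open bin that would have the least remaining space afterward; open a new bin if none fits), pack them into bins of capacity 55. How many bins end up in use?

4

  45 → bin 1 (new)  [load 45/55]
  15 → bin 2 (new)  [load 15/55]
  20 → bin 2  [load 35/55]
  20 → bin 2  [load 55/55]
  20 → bin 3 (new)  [load 20/55]
  10 → bin 1  [load 55/55]
  5 → bin 3  [load 25/55]
  5 → bin 3  [load 30/55]
  15 → bin 3  [load 45/55]
  10 → bin 3  [load 55/55]
  10 → bin 4 (new)  [load 10/55]
  15 → bin 4  [load 25/55]
  10 → bin 4  [load 35/55]
  15 → bin 4  [load 50/55]
4 bins opened.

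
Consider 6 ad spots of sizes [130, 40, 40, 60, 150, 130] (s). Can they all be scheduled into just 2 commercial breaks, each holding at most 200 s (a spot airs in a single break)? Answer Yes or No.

Total = 550 s; ⌈550/200⌉ = 3.
At least 3 commercial breaks are required, but only 2 are allowed.

No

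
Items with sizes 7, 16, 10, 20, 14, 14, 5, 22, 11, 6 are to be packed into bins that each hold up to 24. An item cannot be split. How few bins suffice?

Total = 22 + 20 + 16 + 14 + 14 + 11 + 10 + 7 + 6 + 5 = 125.
Lower bound: ⌈125/24⌉ = 6 bins.
A packing using 6 bins:
  bin 1: 22 = 22
  bin 2: 20 = 20
  bin 3: 16 + 7 = 23
  bin 4: 14 + 10 = 24
  bin 5: 14 + 6 = 20
  bin 6: 11 + 5 = 16
This matches the lower bound, so 6 is optimal.

6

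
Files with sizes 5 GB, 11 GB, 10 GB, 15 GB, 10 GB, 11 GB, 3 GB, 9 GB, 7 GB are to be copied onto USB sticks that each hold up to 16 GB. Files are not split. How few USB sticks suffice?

6

Total = 15 + 11 + 11 + 10 + 10 + 9 + 7 + 5 + 3 = 81 GB.
Lower bound: ⌈81/16⌉ = 6 USB sticks.
A packing using 6 USB sticks:
  USB stick 1: 15 = 15
  USB stick 2: 11 + 5 = 16
  USB stick 3: 11 + 3 = 14
  USB stick 4: 10 = 10
  USB stick 5: 10 = 10
  USB stick 6: 9 + 7 = 16
This matches the lower bound, so 6 is optimal.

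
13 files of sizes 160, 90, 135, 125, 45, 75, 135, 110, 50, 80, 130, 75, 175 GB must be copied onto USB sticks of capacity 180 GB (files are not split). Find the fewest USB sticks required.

Total = 175 + 160 + 135 + 135 + 130 + 125 + 110 + 90 + 80 + 75 + 75 + 50 + 45 = 1385 GB.
Lower bound: ⌈1385/180⌉ = 8 USB sticks.
A packing using 9 USB sticks:
  USB stick 1: 175 = 175
  USB stick 2: 160 = 160
  USB stick 3: 135 + 45 = 180
  USB stick 4: 135 = 135
  USB stick 5: 130 + 50 = 180
  USB stick 6: 125 = 125
  USB stick 7: 110 = 110
  USB stick 8: 90 + 80 = 170
  USB stick 9: 75 + 75 = 150
No arrangement into 8 USB sticks stays within capacity, so 9 is optimal.

9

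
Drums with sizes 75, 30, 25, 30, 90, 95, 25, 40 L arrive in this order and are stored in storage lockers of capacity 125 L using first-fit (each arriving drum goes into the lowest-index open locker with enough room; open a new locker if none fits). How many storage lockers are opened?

  75 → locker 1 (new)  [load 75/125]
  30 → locker 1  [load 105/125]
  25 → locker 2 (new)  [load 25/125]
  30 → locker 2  [load 55/125]
  90 → locker 3 (new)  [load 90/125]
  95 → locker 4 (new)  [load 95/125]
  25 → locker 2  [load 80/125]
  40 → locker 2  [load 120/125]
4 storage lockers opened.

4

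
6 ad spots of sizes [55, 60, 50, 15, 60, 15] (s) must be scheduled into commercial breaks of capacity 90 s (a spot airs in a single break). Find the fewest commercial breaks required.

Total = 60 + 60 + 55 + 50 + 15 + 15 = 255 s.
Lower bound: ⌈255/90⌉ = 3 commercial breaks.
Also, 4 ad spots each exceed 45 s, and no two of those can share a break, so at least 4 commercial breaks are needed.
A packing using 4 commercial breaks:
  break 1: 60 + 15 + 15 = 90
  break 2: 60 = 60
  break 3: 55 = 55
  break 4: 50 = 50
This matches the lower bound, so 4 is optimal.

4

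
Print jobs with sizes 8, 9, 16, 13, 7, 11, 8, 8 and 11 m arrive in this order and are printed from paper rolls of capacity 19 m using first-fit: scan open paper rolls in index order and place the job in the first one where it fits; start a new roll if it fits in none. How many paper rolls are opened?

  8 → roll 1 (new)  [load 8/19]
  9 → roll 1  [load 17/19]
  16 → roll 2 (new)  [load 16/19]
  13 → roll 3 (new)  [load 13/19]
  7 → roll 4 (new)  [load 7/19]
  11 → roll 4  [load 18/19]
  8 → roll 5 (new)  [load 8/19]
  8 → roll 5  [load 16/19]
  11 → roll 6 (new)  [load 11/19]
6 paper rolls opened.

6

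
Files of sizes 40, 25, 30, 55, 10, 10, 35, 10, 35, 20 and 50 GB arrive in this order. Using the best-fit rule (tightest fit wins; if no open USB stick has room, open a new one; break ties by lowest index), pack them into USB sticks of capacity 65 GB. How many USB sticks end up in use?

6

  40 → USB stick 1 (new)  [load 40/65]
  25 → USB stick 1  [load 65/65]
  30 → USB stick 2 (new)  [load 30/65]
  55 → USB stick 3 (new)  [load 55/65]
  10 → USB stick 3  [load 65/65]
  10 → USB stick 2  [load 40/65]
  35 → USB stick 4 (new)  [load 35/65]
  10 → USB stick 2  [load 50/65]
  35 → USB stick 5 (new)  [load 35/65]
  20 → USB stick 4  [load 55/65]
  50 → USB stick 6 (new)  [load 50/65]
6 USB sticks opened.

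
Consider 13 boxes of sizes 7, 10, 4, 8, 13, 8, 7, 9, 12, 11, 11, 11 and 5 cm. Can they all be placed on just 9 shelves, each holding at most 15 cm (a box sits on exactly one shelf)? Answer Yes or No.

A valid assignment using 9 shelves:
  shelf 1: 13 = 13
  shelf 2: 12 = 12
  shelf 3: 11 + 4 = 15
  shelf 4: 11 = 11
  shelf 5: 11 = 11
  shelf 6: 10 + 5 = 15
  shelf 7: 9 = 9
  shelf 8: 8 + 7 = 15
  shelf 9: 8 + 7 = 15
Every load is within 15 cm, so 9 shelves suffice.

Yes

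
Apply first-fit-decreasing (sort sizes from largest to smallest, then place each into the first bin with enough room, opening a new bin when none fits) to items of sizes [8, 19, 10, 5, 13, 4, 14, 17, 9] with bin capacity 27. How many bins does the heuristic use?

Sorted descending: 19, 17, 14, 13, 10, 9, 8, 5, 4.
  19 → bin 1 (new)  [load 19/27]
  17 → bin 2 (new)  [load 17/27]
  14 → bin 3 (new)  [load 14/27]
  13 → bin 3  [load 27/27]
  10 → bin 2  [load 27/27]
  9 → bin 4 (new)  [load 9/27]
  8 → bin 1  [load 27/27]
  5 → bin 4  [load 14/27]
  4 → bin 4  [load 18/27]
4 bins opened.

4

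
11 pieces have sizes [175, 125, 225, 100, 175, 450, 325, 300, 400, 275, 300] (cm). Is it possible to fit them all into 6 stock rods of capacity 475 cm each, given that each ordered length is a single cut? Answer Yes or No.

Total = 2850 cm; ⌈2850/475⌉ = 6.
The bound of 6 does not rule out 6, but exhaustive search shows no assignment into 6 stock rods of capacity 475 cm exists — the minimum is 7.

No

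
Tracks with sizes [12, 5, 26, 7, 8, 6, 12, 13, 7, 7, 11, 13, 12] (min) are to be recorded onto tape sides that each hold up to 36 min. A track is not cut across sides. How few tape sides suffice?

Total = 26 + 13 + 13 + 12 + 12 + 12 + 11 + 8 + 7 + 7 + 7 + 6 + 5 = 139 min.
Lower bound: ⌈139/36⌉ = 4 tape sides.
A packing using 4 tape sides:
  side 1: 26 + 8 = 34
  side 2: 13 + 13 + 7 = 33
  side 3: 12 + 12 + 12 = 36
  side 4: 11 + 7 + 7 + 6 + 5 = 36
This matches the lower bound, so 4 is optimal.

4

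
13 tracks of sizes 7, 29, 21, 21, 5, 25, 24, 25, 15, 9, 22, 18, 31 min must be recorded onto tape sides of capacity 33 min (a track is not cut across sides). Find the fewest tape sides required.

9

Total = 31 + 29 + 25 + 25 + 24 + 22 + 21 + 21 + 18 + 15 + 9 + 7 + 5 = 252 min.
Lower bound: ⌈252/33⌉ = 8 tape sides.
Also, 9 tracks each exceed 33/2 min, and no two of those can share a side, so at least 9 tape sides are needed.
A packing using 9 tape sides:
  side 1: 31 = 31
  side 2: 29 = 29
  side 3: 25 + 7 = 32
  side 4: 25 + 5 = 30
  side 5: 24 + 9 = 33
  side 6: 22 = 22
  side 7: 21 = 21
  side 8: 21 = 21
  side 9: 18 + 15 = 33
This matches the lower bound, so 9 is optimal.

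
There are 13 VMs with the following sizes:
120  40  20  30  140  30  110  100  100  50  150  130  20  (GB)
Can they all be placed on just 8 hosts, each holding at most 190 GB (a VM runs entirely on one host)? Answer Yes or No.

A valid assignment using 7 hosts:
  host 1: 150 + 40 = 190
  host 2: 140 + 50 = 190
  host 3: 130 + 30 + 30 = 190
  host 4: 120 + 20 + 20 = 160
  host 5: 110 = 110
  host 6: 100 = 100
  host 7: 100 = 100
That uses only 7 ≤ 8, so 8 hosts are enough.

Yes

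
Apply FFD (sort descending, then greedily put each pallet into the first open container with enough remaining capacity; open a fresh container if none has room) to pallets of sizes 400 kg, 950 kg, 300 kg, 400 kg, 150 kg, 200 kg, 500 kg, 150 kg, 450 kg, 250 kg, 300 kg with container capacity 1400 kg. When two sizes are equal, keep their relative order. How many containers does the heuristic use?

3

Sorted descending: 950, 500, 450, 400, 400, 300, 300, 250, 200, 150, 150.
  950 → container 1 (new)  [load 950/1400]
  500 → container 2 (new)  [load 500/1400]
  450 → container 1  [load 1400/1400]
  400 → container 2  [load 900/1400]
  400 → container 2  [load 1300/1400]
  300 → container 3 (new)  [load 300/1400]
  300 → container 3  [load 600/1400]
  250 → container 3  [load 850/1400]
  200 → container 3  [load 1050/1400]
  150 → container 3  [load 1200/1400]
  150 → container 3  [load 1350/1400]
3 containers opened.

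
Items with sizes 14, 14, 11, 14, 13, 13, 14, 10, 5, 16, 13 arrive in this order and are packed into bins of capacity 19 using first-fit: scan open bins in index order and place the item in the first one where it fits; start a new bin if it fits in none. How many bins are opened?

10

  14 → bin 1 (new)  [load 14/19]
  14 → bin 2 (new)  [load 14/19]
  11 → bin 3 (new)  [load 11/19]
  14 → bin 4 (new)  [load 14/19]
  13 → bin 5 (new)  [load 13/19]
  13 → bin 6 (new)  [load 13/19]
  14 → bin 7 (new)  [load 14/19]
  10 → bin 8 (new)  [load 10/19]
  5 → bin 1  [load 19/19]
  16 → bin 9 (new)  [load 16/19]
  13 → bin 10 (new)  [load 13/19]
10 bins opened.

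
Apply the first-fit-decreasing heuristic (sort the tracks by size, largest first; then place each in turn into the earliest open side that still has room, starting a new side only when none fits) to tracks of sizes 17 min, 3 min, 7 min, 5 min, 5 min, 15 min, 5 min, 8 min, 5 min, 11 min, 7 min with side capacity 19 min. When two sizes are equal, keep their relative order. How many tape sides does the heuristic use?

Sorted descending: 17, 15, 11, 8, 7, 7, 5, 5, 5, 5, 3.
  17 → side 1 (new)  [load 17/19]
  15 → side 2 (new)  [load 15/19]
  11 → side 3 (new)  [load 11/19]
  8 → side 3  [load 19/19]
  7 → side 4 (new)  [load 7/19]
  7 → side 4  [load 14/19]
  5 → side 4  [load 19/19]
  5 → side 5 (new)  [load 5/19]
  5 → side 5  [load 10/19]
  5 → side 5  [load 15/19]
  3 → side 2  [load 18/19]
5 tape sides opened.

5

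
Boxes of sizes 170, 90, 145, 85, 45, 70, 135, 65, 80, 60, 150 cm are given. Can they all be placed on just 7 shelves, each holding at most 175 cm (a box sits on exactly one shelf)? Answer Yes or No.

A valid assignment using 7 shelves:
  shelf 1: 170 = 170
  shelf 2: 150 = 150
  shelf 3: 145 = 145
  shelf 4: 135 = 135
  shelf 5: 90 + 85 = 175
  shelf 6: 80 + 70 = 150
  shelf 7: 65 + 60 + 45 = 170
Every load is within 175 cm, so 7 shelves suffice.

Yes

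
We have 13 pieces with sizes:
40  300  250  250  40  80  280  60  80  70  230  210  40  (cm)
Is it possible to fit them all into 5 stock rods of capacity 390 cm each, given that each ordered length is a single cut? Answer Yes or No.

No

Total = 1930 cm; ⌈1930/390⌉ = 5.
6 pieces each exceed half the capacity and cannot share a stock rod, forcing at least 6 stock rods.
At least 6 stock rods are required, but only 5 are allowed.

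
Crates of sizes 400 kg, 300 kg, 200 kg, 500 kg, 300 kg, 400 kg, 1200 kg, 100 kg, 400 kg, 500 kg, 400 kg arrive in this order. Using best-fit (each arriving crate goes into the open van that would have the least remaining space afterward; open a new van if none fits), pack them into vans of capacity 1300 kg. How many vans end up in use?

  400 → van 1 (new)  [load 400/1300]
  300 → van 1  [load 700/1300]
  200 → van 1  [load 900/1300]
  500 → van 2 (new)  [load 500/1300]
  300 → van 1  [load 1200/1300]
  400 → van 2  [load 900/1300]
  1200 → van 3 (new)  [load 1200/1300]
  100 → van 1  [load 1300/1300]
  400 → van 2  [load 1300/1300]
  500 → van 4 (new)  [load 500/1300]
  400 → van 4  [load 900/1300]
4 vans opened.

4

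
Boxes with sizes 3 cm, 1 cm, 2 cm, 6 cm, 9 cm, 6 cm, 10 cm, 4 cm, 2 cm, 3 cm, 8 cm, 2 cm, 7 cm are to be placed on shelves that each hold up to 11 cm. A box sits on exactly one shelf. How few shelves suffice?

Total = 10 + 9 + 8 + 7 + 6 + 6 + 4 + 3 + 3 + 2 + 2 + 2 + 1 = 63 cm.
Lower bound: ⌈63/11⌉ = 6 shelves.
A packing using 6 shelves:
  shelf 1: 10 + 1 = 11
  shelf 2: 9 + 2 = 11
  shelf 3: 8 + 3 = 11
  shelf 4: 7 + 4 = 11
  shelf 5: 6 + 3 + 2 = 11
  shelf 6: 6 + 2 = 8
This matches the lower bound, so 6 is optimal.

6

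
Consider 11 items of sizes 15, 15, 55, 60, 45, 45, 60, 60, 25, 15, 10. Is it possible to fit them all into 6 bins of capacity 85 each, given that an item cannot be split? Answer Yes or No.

A valid assignment using 6 bins:
  bin 1: 60 + 25 = 85
  bin 2: 60 + 15 + 10 = 85
  bin 3: 60 + 15 = 75
  bin 4: 55 + 15 = 70
  bin 5: 45 = 45
  bin 6: 45 = 45
Every load is within 85, so 6 bins suffice.

Yes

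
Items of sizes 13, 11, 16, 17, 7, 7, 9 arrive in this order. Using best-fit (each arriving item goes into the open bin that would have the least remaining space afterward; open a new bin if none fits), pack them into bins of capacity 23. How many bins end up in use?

  13 → bin 1 (new)  [load 13/23]
  11 → bin 2 (new)  [load 11/23]
  16 → bin 3 (new)  [load 16/23]
  17 → bin 4 (new)  [load 17/23]
  7 → bin 3  [load 23/23]
  7 → bin 1  [load 20/23]
  9 → bin 2  [load 20/23]
4 bins opened.

4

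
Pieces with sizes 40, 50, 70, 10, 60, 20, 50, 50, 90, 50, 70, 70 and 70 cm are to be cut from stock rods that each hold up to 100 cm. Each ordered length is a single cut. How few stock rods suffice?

8

Total = 90 + 70 + 70 + 70 + 70 + 60 + 50 + 50 + 50 + 50 + 40 + 20 + 10 = 700 cm.
Lower bound: ⌈700/100⌉ = 7 stock rods.
A packing using 8 stock rods:
  stock rod 1: 90 + 10 = 100
  stock rod 2: 70 + 20 = 90
  stock rod 3: 70 = 70
  stock rod 4: 70 = 70
  stock rod 5: 70 = 70
  stock rod 6: 60 + 40 = 100
  stock rod 7: 50 + 50 = 100
  stock rod 8: 50 + 50 = 100
No arrangement into 7 stock rods stays within capacity, so 8 is optimal.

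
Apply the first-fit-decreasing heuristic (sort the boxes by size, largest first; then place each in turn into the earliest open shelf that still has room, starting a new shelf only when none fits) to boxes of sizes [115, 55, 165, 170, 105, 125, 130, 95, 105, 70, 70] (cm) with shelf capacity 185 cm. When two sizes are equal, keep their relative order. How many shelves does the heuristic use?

Sorted descending: 170, 165, 130, 125, 115, 105, 105, 95, 70, 70, 55.
  170 → shelf 1 (new)  [load 170/185]
  165 → shelf 2 (new)  [load 165/185]
  130 → shelf 3 (new)  [load 130/185]
  125 → shelf 4 (new)  [load 125/185]
  115 → shelf 5 (new)  [load 115/185]
  105 → shelf 6 (new)  [load 105/185]
  105 → shelf 7 (new)  [load 105/185]
  95 → shelf 8 (new)  [load 95/185]
  70 → shelf 5  [load 185/185]
  70 → shelf 6  [load 175/185]
  55 → shelf 3  [load 185/185]
8 shelves opened.

8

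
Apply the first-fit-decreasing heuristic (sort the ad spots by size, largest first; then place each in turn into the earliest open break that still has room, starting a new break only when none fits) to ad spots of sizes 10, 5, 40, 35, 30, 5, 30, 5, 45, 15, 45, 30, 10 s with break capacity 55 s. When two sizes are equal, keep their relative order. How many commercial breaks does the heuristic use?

Sorted descending: 45, 45, 40, 35, 30, 30, 30, 15, 10, 10, 5, 5, 5.
  45 → break 1 (new)  [load 45/55]
  45 → break 2 (new)  [load 45/55]
  40 → break 3 (new)  [load 40/55]
  35 → break 4 (new)  [load 35/55]
  30 → break 5 (new)  [load 30/55]
  30 → break 6 (new)  [load 30/55]
  30 → break 7 (new)  [load 30/55]
  15 → break 3  [load 55/55]
  10 → break 1  [load 55/55]
  10 → break 2  [load 55/55]
  5 → break 4  [load 40/55]
  5 → break 4  [load 45/55]
  5 → break 4  [load 50/55]
7 commercial breaks opened.

7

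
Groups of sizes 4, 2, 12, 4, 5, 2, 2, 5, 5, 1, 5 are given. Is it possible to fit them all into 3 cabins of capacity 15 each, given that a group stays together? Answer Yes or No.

No

Total = 47; ⌈47/15⌉ = 4.
At least 4 cabins are required, but only 3 are allowed.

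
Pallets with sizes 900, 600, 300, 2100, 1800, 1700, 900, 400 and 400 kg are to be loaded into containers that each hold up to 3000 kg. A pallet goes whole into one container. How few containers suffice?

4

Total = 2100 + 1800 + 1700 + 900 + 900 + 600 + 400 + 400 + 300 = 9100 kg.
Lower bound: ⌈9100/3000⌉ = 4 containers.
A packing using 4 containers:
  container 1: 2100 + 900 = 3000
  container 2: 1800 + 900 + 300 = 3000
  container 3: 1700 + 600 + 400 = 2700
  container 4: 400 = 400
This matches the lower bound, so 4 is optimal.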